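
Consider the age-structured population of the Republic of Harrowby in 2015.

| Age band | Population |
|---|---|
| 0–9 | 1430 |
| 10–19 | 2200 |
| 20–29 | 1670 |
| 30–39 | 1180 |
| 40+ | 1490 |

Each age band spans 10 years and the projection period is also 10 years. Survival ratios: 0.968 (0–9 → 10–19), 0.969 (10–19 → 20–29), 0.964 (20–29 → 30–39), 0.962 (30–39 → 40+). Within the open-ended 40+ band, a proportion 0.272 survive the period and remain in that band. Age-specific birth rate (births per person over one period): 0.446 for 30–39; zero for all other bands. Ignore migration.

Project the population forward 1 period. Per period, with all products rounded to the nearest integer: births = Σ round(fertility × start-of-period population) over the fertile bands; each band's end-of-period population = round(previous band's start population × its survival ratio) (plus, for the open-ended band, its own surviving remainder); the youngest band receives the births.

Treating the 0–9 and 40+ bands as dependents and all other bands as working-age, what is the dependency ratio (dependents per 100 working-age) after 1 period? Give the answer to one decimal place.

40.3

— Period 1 —
Births: 1180 × 0.446 = 526
10–19: 1430 × 0.968 = 1384
20–29: 2200 × 0.969 = 2132
30–39: 1670 × 0.964 = 1610
40+: 1180 × 0.962 + 1490 × 0.272 = 1135 + 405 = 1540
Population now: 0–9=526, 10–19=1384, 20–29=2132, 30–39=1610, 40+=1540
Dependents (band 0–9 + band 40+) = 526 + 1540 = 2066; working-age = 5126; ratio = 2066/5126 × 100 = 40.3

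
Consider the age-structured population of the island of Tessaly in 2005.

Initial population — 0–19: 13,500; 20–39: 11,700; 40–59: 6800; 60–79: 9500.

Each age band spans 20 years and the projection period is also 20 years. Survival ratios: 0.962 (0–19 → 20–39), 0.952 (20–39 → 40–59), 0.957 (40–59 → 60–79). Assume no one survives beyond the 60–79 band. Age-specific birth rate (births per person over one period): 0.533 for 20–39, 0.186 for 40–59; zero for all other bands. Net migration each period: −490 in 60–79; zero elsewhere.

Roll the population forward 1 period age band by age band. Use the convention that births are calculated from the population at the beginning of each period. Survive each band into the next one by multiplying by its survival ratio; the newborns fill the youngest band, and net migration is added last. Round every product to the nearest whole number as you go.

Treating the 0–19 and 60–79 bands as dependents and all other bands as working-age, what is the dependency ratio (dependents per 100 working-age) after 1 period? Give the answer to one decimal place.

56.0

(Groups numbered youngest = 1 to oldest = 4.)
Period 1:
Births: 11700 × 0.533 = 6236 ; 6800 × 0.186 = 1265 — total 7501
Group 2: 13500 × 0.962 = 12987
Group 3: 11700 × 0.952 = 11138
Group 4: 6800 × 0.957 = 6508
Net migration: Group 4 − 490 → 6018
Giving 7501 / 12987 / 11138 / 6018.
Dependents (band 0–19 + band 60–79) = 7501 + 6018 = 13519; working-age = 24125; ratio = 13519/24125 × 100 = 56.0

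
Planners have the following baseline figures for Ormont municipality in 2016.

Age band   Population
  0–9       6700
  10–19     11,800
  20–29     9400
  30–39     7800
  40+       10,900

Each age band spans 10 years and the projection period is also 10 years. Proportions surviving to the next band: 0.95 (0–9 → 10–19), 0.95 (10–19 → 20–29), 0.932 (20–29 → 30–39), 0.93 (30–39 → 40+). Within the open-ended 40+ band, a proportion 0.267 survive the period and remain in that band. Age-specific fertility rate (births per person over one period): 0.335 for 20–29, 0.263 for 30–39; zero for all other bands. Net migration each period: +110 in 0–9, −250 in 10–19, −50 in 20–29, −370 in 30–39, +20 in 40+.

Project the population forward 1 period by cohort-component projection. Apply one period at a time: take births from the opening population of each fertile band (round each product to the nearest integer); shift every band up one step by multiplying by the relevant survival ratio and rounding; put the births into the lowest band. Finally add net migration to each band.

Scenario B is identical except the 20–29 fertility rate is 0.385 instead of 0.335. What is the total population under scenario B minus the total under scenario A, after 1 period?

Numbering the groups 1..5 from youngest to oldest:
— Period 1 —
Births: 9400 × 0.335 = 3149  |  7800 × 0.263 = 2051 ⇒ total 5200
Group 2: 6700 × 0.95 = 6365
Group 3: 11800 × 0.95 = 11210
Group 4: 9400 × 0.932 = 8761
Group 5: 7800 × 0.93 + 10900 × 0.267 = 7254 + 2910 = 10164
Net migration: Group 1 + 110 → 5310; Group 2 − 250 → 6115; Group 3 − 50 → 11160; Group 4 − 370 → 8391; Group 5 + 20 → 10184
Population now: 0–9=5310, 10–19=6115, 20–29=11160, 30–39=8391, 40+=10184
Scenario A total after 1 period: 41160
Scenario B projection —
— Period 1 —
Births: 9400 × 0.385 = 3619  |  7800 × 0.263 = 2051 ⇒ total 5670
Group 2: 6700 × 0.95 = 6365
Group 3: 11800 × 0.95 = 11210
Group 4: 9400 × 0.932 = 8761
Group 5: 7800 × 0.93 + 10900 × 0.267 = 7254 + 2910 = 10164
Net migration: Group 1 + 110 → 5780; Group 2 − 250 → 6115; Group 3 − 50 → 11160; Group 4 − 370 → 8391; Group 5 + 20 → 10184
Population now: 0–9=5780, 10–19=6115, 20–29=11160, 30–39=8391, 40+=10184
Scenario B total after 1 period: 41630
Difference B − A = 41630 − 41160 = 470

470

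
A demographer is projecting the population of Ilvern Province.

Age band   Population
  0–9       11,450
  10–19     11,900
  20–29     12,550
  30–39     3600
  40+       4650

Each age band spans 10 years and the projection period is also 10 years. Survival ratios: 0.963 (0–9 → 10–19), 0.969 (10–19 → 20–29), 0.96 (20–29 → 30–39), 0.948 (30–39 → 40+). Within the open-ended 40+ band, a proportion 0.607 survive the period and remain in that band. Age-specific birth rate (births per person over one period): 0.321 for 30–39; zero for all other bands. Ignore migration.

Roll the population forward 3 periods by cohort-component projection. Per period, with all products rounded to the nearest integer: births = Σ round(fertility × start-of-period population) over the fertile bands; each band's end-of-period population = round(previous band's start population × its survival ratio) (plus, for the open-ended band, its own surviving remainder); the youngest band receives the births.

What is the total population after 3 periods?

38337

(Bands numbered youngest = 1 to oldest = 5.)
After projecting period 1:
Births: 3600 × 0.321 = 1156
Band 2: 11450 × 0.963 = 11026
Band 3: 11900 × 0.969 = 11531
Band 4: 12550 × 0.96 = 12048
Band 5: 3600 × 0.948 + 4650 × 0.607 = 3413 + 2823 = 6236
→ [1156, 11026, 11531, 12048, 6236]
After projecting period 2:
Births: 12048 × 0.321 = 3867
Band 2: 1156 × 0.963 = 1113
Band 3: 11026 × 0.969 = 10684
Band 4: 11531 × 0.96 = 11070
Band 5: 12048 × 0.948 + 6236 × 0.607 = 11422 + 3785 = 15207
→ [3867, 1113, 10684, 11070, 15207]
After projecting period 3:
Births: 11070 × 0.321 = 3553
Band 2: 3867 × 0.963 = 3724
Band 3: 1113 × 0.969 = 1078
Band 4: 10684 × 0.96 = 10257
Band 5: 11070 × 0.948 + 15207 × 0.607 = 10494 + 9231 = 19725
→ [3553, 3724, 1078, 10257, 19725]
Total after period 3: 3553 + 3724 + 1078 + 10257 + 19725 = 38337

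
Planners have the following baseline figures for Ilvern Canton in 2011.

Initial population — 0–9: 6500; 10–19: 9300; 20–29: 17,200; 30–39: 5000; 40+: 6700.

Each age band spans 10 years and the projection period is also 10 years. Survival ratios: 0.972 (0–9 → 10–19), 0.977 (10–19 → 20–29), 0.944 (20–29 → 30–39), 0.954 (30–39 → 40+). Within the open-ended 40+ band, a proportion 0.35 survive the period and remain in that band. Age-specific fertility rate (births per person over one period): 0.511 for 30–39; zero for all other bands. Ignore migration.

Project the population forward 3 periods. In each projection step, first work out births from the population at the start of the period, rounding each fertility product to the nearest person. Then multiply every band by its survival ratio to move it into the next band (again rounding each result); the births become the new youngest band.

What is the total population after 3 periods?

(Bands numbered youngest = 1 to oldest = 5.)
Period 1.
Births: 5000 × 0.511 = 2555
Band 2: 6500 × 0.972 = 6318
Band 3: 9300 × 0.977 = 9086
Band 4: 17200 × 0.944 = 16237
Band 5: 5000 × 0.954 + 6700 × 0.35 = 4770 + 2345 = 7115
Population now: 0–9=2555, 10–19=6318, 20–29=9086, 30–39=16237, 40+=7115
Period 2.
Births: 16237 × 0.511 = 8297
Band 2: 2555 × 0.972 = 2483
Band 3: 6318 × 0.977 = 6173
Band 4: 9086 × 0.944 = 8577
Band 5: 16237 × 0.954 + 7115 × 0.35 = 15490 + 2490 = 17980
Population now: 0–9=8297, 10–19=2483, 20–29=6173, 30–39=8577, 40+=17980
Period 3.
Births: 8577 × 0.511 = 4383
Band 2: 8297 × 0.972 = 8065
Band 3: 2483 × 0.977 = 2426
Band 4: 6173 × 0.944 = 5827
Band 5: 8577 × 0.954 + 17980 × 0.35 = 8182 + 6293 = 14475
Population now: 0–9=4383, 10–19=8065, 20–29=2426, 30–39=5827, 40+=14475
Total after period 3: 4383 + 8065 + 2426 + 5827 + 14475 = 35176

35176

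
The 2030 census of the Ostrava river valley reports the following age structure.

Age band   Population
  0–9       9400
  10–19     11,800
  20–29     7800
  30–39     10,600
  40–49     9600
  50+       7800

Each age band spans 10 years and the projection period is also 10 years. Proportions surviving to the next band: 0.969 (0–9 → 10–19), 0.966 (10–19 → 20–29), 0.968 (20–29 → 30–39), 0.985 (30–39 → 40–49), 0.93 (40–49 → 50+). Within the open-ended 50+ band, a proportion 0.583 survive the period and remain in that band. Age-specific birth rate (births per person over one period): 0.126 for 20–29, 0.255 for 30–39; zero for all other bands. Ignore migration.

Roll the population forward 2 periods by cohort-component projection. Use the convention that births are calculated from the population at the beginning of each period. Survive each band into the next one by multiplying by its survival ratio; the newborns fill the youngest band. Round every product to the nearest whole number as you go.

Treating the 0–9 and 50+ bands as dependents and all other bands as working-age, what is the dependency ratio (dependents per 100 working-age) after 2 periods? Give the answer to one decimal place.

67.9

Call the bands 1 to 6, youngest first.
[period 1]
Births: 7800 * 0.126 = 983 ; 10600 * 0.255 = 2703 — total 3686
Band 2: 9400 * 0.969 = 9109
Band 3: 11800 * 0.966 = 11399
Band 4: 7800 * 0.968 = 7550
Band 5: 10600 * 0.985 = 10441
Band 6: 9600 * 0.93 + 7800 * 0.583 = 8928 + 4547 = 13475
End of period: [3686, 9109, 11399, 7550, 10441, 13475]
[period 2]
Births: 11399 * 0.126 = 1436 ; 7550 * 0.255 = 1925 — total 3361
Band 2: 3686 * 0.969 = 3572
Band 3: 9109 * 0.966 = 8799
Band 4: 11399 * 0.968 = 11034
Band 5: 7550 * 0.985 = 7437
Band 6: 10441 * 0.93 + 13475 * 0.583 = 9710 + 7856 = 17566
End of period: [3361, 3572, 8799, 11034, 7437, 17566]
Dependents (band 0–9 + band 50+) = 3361 + 17566 = 20927; working-age = 30842; ratio = 20927/30842 × 100 = 67.9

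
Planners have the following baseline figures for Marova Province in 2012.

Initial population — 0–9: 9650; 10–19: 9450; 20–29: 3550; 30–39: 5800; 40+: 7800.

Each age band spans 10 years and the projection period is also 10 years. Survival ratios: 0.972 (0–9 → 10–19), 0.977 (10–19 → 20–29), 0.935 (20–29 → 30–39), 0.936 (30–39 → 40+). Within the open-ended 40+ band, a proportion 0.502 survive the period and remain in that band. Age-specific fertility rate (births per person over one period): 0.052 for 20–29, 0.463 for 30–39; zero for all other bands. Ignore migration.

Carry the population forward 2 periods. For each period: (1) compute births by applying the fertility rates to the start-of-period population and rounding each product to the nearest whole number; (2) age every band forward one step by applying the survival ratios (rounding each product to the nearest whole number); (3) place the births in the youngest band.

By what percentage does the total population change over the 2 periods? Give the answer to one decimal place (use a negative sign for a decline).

Call the groups 1 to 5, youngest first.
After projecting period 1:
Births: 3550 * 0.052 = 185  |  5800 * 0.463 = 2685 → 2870
Group 2: 9650 * 0.972 = 9380
Group 3: 9450 * 0.977 = 9233
Group 4: 3550 * 0.935 = 3319
Group 5: 5800 * 0.936 + 7800 * 0.502 = 5429 + 3916 = 9345
Giving 2870 / 9380 / 9233 / 3319 / 9345.
After projecting period 2:
Births: 9233 * 0.052 = 480  |  3319 * 0.463 = 1537 → 2017
Group 2: 2870 * 0.972 = 2790
Group 3: 9380 * 0.977 = 9164
Group 4: 9233 * 0.935 = 8633
Group 5: 3319 * 0.936 + 9345 * 0.502 = 3107 + 4691 = 7798
Giving 2017 / 2790 / 9164 / 8633 / 7798.
Total: 36250 → 30402; change = -5848; percentage change = -16.1%

-16.1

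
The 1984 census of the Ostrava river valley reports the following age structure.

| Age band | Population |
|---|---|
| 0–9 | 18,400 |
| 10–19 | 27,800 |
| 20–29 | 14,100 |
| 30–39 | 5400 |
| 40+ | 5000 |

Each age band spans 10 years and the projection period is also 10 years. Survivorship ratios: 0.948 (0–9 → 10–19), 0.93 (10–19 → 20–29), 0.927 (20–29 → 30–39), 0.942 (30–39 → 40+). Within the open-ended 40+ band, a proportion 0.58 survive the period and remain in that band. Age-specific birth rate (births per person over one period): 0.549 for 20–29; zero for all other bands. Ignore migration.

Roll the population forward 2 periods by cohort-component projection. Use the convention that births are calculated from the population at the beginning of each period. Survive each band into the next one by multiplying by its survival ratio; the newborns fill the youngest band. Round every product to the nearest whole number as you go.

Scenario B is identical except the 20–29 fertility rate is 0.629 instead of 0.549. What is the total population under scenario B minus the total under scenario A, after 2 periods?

Numbering the bands 1..5 from youngest to oldest:
— Period 1 —
Births: 14100 × 0.549 = 7741
Band 2: 18400 × 0.948 = 17443
Band 3: 27800 × 0.93 = 25854
Band 4: 14100 × 0.927 = 13071
Band 5: 5400 × 0.942 + 5000 × 0.58 = 5087 + 2900 = 7987
Giving 7741 / 17443 / 25854 / 13071 / 7987.
— Period 2 —
Births: 25854 × 0.549 = 14194
Band 2: 7741 × 0.948 = 7338
Band 3: 17443 × 0.93 = 16222
Band 4: 25854 × 0.927 = 23967
Band 5: 13071 × 0.942 + 7987 × 0.58 = 12313 + 4632 = 16945
Giving 14194 / 7338 / 16222 / 23967 / 16945.
Scenario A total after 2 periods: 78666
Scenario B projection —
— Period 1 —
Births: 14100 × 0.629 = 8869
Band 2: 18400 × 0.948 = 17443
Band 3: 27800 × 0.93 = 25854
Band 4: 14100 × 0.927 = 13071
Band 5: 5400 × 0.942 + 5000 × 0.58 = 5087 + 2900 = 7987
Giving 8869 / 17443 / 25854 / 13071 / 7987.
— Period 2 —
Births: 25854 × 0.629 = 16262
Band 2: 8869 × 0.948 = 8408
Band 3: 17443 × 0.93 = 16222
Band 4: 25854 × 0.927 = 23967
Band 5: 13071 × 0.942 + 7987 × 0.58 = 12313 + 4632 = 16945
Giving 16262 / 8408 / 16222 / 23967 / 16945.
Scenario B total after 2 periods: 81804
Difference B − A = 81804 − 78666 = 3138

3138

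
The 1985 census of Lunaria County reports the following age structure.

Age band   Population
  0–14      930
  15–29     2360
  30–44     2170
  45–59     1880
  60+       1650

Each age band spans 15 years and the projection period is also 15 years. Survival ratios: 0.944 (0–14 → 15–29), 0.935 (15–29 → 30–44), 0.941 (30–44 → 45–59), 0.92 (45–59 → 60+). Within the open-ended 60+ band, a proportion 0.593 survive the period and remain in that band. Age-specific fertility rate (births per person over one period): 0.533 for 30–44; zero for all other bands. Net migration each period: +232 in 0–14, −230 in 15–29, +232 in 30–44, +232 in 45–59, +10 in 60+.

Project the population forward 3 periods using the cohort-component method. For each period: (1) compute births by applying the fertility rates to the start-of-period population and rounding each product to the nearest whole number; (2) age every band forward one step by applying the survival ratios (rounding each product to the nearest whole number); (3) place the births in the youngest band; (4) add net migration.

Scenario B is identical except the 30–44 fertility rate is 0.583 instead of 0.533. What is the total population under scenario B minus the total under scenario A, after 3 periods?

252

Numbering the bands 1..5 from youngest to oldest:
— Period 1 —
Births: 2170 * 0.533 = 1157
Band 2: 930 * 0.944 = 878
Band 3: 2360 * 0.935 = 2207
Band 4: 2170 * 0.941 = 2042
Band 5: 1880 * 0.92 + 1650 * 0.593 = 1730 + 978 = 2708
Net migration: Band 1 + 232 → 1389; Band 2 − 230 → 648; Band 3 + 232 → 2439; Band 4 + 232 → 2274; Band 5 + 10 → 2718
Population now: 0–14=1389, 15–29=648, 30–44=2439, 45–59=2274, 60+=2718
— Period 2 —
Births: 2439 * 0.533 = 1300
Band 2: 1389 * 0.944 = 1311
Band 3: 648 * 0.935 = 606
Band 4: 2439 * 0.941 = 2295
Band 5: 2274 * 0.92 + 2718 * 0.593 = 2092 + 1612 = 3704
Net migration: Band 1 + 232 → 1532; Band 2 − 230 → 1081; Band 3 + 232 → 838; Band 4 + 232 → 2527; Band 5 + 10 → 3714
Population now: 0–14=1532, 15–29=1081, 30–44=838, 45–59=2527, 60+=3714
— Period 3 —
Births: 838 * 0.533 = 447
Band 2: 1532 * 0.944 = 1446
Band 3: 1081 * 0.935 = 1011
Band 4: 838 * 0.941 = 789
Band 5: 2527 * 0.92 + 3714 * 0.593 = 2325 + 2202 = 4527
Net migration: Band 1 + 232 → 679; Band 2 − 230 → 1216; Band 3 + 232 → 1243; Band 4 + 232 → 1021; Band 5 + 10 → 4537
Population now: 0–14=679, 15–29=1216, 30–44=1243, 45–59=1021, 60+=4537
Scenario A total after 3 periods: 8696
Scenario B projection —
— Period 1 —
Births: 2170 * 0.583 = 1265
Band 2: 930 * 0.944 = 878
Band 3: 2360 * 0.935 = 2207
Band 4: 2170 * 0.941 = 2042
Band 5: 1880 * 0.92 + 1650 * 0.593 = 1730 + 978 = 2708
Net migration: Band 1 + 232 → 1497; Band 2 − 230 → 648; Band 3 + 232 → 2439; Band 4 + 232 → 2274; Band 5 + 10 → 2718
Population now: 0–14=1497, 15–29=648, 30–44=2439, 45–59=2274, 60+=2718
— Period 2 —
Births: 2439 * 0.583 = 1422
Band 2: 1497 * 0.944 = 1413
Band 3: 648 * 0.935 = 606
Band 4: 2439 * 0.941 = 2295
Band 5: 2274 * 0.92 + 2718 * 0.593 = 2092 + 1612 = 3704
Net migration: Band 1 + 232 → 1654; Band 2 − 230 → 1183; Band 3 + 232 → 838; Band 4 + 232 → 2527; Band 5 + 10 → 3714
Population now: 0–14=1654, 15–29=1183, 30–44=838, 45–59=2527, 60+=3714
— Period 3 —
Births: 838 * 0.583 = 489
Band 2: 1654 * 0.944 = 1561
Band 3: 1183 * 0.935 = 1106
Band 4: 838 * 0.941 = 789
Band 5: 2527 * 0.92 + 3714 * 0.593 = 2325 + 2202 = 4527
Net migration: Band 1 + 232 → 721; Band 2 − 230 → 1331; Band 3 + 232 → 1338; Band 4 + 232 → 1021; Band 5 + 10 → 4537
Population now: 0–14=721, 15–29=1331, 30–44=1338, 45–59=1021, 60+=4537
Scenario B total after 3 periods: 8948
Difference B − A = 8948 − 8696 = 252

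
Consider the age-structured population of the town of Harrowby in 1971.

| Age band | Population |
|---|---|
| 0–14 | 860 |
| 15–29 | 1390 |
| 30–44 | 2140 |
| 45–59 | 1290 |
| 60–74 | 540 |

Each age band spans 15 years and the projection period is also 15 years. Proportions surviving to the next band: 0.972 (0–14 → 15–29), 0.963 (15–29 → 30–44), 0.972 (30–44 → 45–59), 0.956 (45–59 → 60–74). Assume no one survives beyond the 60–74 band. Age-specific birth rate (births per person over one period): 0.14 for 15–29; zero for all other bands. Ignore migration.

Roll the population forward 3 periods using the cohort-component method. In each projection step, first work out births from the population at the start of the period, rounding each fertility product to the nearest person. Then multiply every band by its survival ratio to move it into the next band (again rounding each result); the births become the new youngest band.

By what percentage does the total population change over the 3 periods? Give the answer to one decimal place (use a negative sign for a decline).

Period 1:
Births: 1390 × 0.14 = 195
15–29: 860 × 0.972 = 836
30–44: 1390 × 0.963 = 1339
45–59: 2140 × 0.972 = 2080
60–74: 1290 × 0.956 = 1233
End of period: [195, 836, 1339, 2080, 1233]
Period 2:
Births: 836 × 0.14 = 117
15–29: 195 × 0.972 = 190
30–44: 836 × 0.963 = 805
45–59: 1339 × 0.972 = 1302
60–74: 2080 × 0.956 = 1988
End of period: [117, 190, 805, 1302, 1988]
Period 3:
Births: 190 × 0.14 = 27
15–29: 117 × 0.972 = 114
30–44: 190 × 0.963 = 183
45–59: 805 × 0.972 = 782
60–74: 1302 × 0.956 = 1245
End of period: [27, 114, 183, 782, 1245]
Total: 6220 → 2351; change = -3869; percentage change = -62.2%

-62.2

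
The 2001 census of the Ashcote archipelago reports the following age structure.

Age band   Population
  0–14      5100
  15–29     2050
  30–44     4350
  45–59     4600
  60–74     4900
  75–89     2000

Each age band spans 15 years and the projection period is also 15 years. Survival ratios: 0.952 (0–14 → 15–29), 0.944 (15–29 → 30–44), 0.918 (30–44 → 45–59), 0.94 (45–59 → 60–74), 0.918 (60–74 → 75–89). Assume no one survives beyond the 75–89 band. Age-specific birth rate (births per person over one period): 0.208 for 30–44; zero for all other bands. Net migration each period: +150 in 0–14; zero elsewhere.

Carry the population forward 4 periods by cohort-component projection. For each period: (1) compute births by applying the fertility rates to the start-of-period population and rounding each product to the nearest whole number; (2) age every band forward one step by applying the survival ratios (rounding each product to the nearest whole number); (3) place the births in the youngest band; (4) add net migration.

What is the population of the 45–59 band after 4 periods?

870

[period 1]
Births: 4350 × 0.208 = 905
15–29: 5100 × 0.952 = 4855
30–44: 2050 × 0.944 = 1935
45–59: 4350 × 0.918 = 3993
60–74: 4600 × 0.94 = 4324
75–89: 4900 × 0.918 = 4498
Net migration: 0–14 + 150 → 1055
Population now: 0–14=1055, 15–29=4855, 30–44=1935, 45–59=3993, 60–74=4324, 75–89=4498
[period 2]
Births: 1935 × 0.208 = 402
15–29: 1055 × 0.952 = 1004
30–44: 4855 × 0.944 = 4583
45–59: 1935 × 0.918 = 1776
60–74: 3993 × 0.94 = 3753
75–89: 4324 × 0.918 = 3969
Net migration: 0–14 + 150 → 552
Population now: 0–14=552, 15–29=1004, 30–44=4583, 45–59=1776, 60–74=3753, 75–89=3969
[period 3]
Births: 4583 × 0.208 = 953
15–29: 552 × 0.952 = 526
30–44: 1004 × 0.944 = 948
45–59: 4583 × 0.918 = 4207
60–74: 1776 × 0.94 = 1669
75–89: 3753 × 0.918 = 3445
Net migration: 0–14 + 150 → 1103
Population now: 0–14=1103, 15–29=526, 30–44=948, 45–59=4207, 60–74=1669, 75–89=3445
[period 4]
Births: 948 × 0.208 = 197
15–29: 1103 × 0.952 = 1050
30–44: 526 × 0.944 = 497
45–59: 948 × 0.918 = 870
60–74: 4207 × 0.94 = 3955
75–89: 1669 × 0.918 = 1532
Net migration: 0–14 + 150 → 347
Population now: 0–14=347, 15–29=1050, 30–44=497, 45–59=870, 60–74=3955, 75–89=1532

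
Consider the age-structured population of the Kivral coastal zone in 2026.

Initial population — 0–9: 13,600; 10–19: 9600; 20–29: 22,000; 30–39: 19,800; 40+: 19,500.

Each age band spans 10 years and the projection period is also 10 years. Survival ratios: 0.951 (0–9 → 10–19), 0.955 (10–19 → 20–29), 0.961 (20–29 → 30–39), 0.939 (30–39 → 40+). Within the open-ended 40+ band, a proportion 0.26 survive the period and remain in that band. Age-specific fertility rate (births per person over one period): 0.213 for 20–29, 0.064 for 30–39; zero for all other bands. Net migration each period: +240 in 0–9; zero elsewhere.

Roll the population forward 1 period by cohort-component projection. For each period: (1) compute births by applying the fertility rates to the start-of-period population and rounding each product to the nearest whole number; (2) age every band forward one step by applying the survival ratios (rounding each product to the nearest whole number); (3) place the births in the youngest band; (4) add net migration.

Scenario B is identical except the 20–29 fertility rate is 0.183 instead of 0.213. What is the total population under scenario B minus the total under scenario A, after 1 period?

Period 1.
Births: 22000 × 0.213 = 4686, 19800 × 0.064 = 1267 — total 5953
10–19: 13600 × 0.951 = 12934
20–29: 9600 × 0.955 = 9168
30–39: 22000 × 0.961 = 21142
40+: 19800 × 0.939 + 19500 × 0.26 = 18592 + 5070 = 23662
Net migration: 0–9 + 240 → 6193
End of period: [6193, 12934, 9168, 21142, 23662]
Scenario A total after 1 period: 73099
Scenario B projection —
Period 1.
Births: 22000 × 0.183 = 4026, 19800 × 0.064 = 1267 — total 5293
10–19: 13600 × 0.951 = 12934
20–29: 9600 × 0.955 = 9168
30–39: 22000 × 0.961 = 21142
40+: 19800 × 0.939 + 19500 × 0.26 = 18592 + 5070 = 23662
Net migration: 0–9 + 240 → 5533
End of period: [5533, 12934, 9168, 21142, 23662]
Scenario B total after 1 period: 72439
Difference B − A = 72439 − 73099 = -660

-660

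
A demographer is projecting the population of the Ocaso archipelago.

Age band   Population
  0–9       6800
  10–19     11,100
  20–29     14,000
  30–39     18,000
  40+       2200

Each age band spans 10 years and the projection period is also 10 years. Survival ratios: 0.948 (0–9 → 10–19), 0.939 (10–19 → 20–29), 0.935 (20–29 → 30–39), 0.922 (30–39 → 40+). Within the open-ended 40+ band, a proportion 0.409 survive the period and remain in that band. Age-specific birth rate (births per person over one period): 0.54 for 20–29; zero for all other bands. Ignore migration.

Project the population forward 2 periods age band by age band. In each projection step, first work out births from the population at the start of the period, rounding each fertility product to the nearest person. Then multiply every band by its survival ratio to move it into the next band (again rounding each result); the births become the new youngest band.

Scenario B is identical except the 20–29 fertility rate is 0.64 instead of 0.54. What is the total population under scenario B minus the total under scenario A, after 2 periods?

2370

After projecting period 1:
Births: 14000 × 0.54 = 7560
10–19: 6800 × 0.948 = 6446
20–29: 11100 × 0.939 = 10423
30–39: 14000 × 0.935 = 13090
40+: 18000 × 0.922 + 2200 × 0.409 = 16596 + 900 = 17496
Giving 7560 / 6446 / 10423 / 13090 / 17496.
After projecting period 2:
Births: 10423 × 0.54 = 5628
10–19: 7560 × 0.948 = 7167
20–29: 6446 × 0.939 = 6053
30–39: 10423 × 0.935 = 9746
40+: 13090 × 0.922 + 17496 × 0.409 = 12069 + 7156 = 19225
Giving 5628 / 7167 / 6053 / 9746 / 19225.
Scenario A total after 2 periods: 47819
Scenario B projection —
After projecting period 1:
Births: 14000 × 0.64 = 8960
10–19: 6800 × 0.948 = 6446
20–29: 11100 × 0.939 = 10423
30–39: 14000 × 0.935 = 13090
40+: 18000 × 0.922 + 2200 × 0.409 = 16596 + 900 = 17496
Giving 8960 / 6446 / 10423 / 13090 / 17496.
After projecting period 2:
Births: 10423 × 0.64 = 6671
10–19: 8960 × 0.948 = 8494
20–29: 6446 × 0.939 = 6053
30–39: 10423 × 0.935 = 9746
40+: 13090 × 0.922 + 17496 × 0.409 = 12069 + 7156 = 19225
Giving 6671 / 8494 / 6053 / 9746 / 19225.
Scenario B total after 2 periods: 50189
Difference B − A = 50189 − 47819 = 2370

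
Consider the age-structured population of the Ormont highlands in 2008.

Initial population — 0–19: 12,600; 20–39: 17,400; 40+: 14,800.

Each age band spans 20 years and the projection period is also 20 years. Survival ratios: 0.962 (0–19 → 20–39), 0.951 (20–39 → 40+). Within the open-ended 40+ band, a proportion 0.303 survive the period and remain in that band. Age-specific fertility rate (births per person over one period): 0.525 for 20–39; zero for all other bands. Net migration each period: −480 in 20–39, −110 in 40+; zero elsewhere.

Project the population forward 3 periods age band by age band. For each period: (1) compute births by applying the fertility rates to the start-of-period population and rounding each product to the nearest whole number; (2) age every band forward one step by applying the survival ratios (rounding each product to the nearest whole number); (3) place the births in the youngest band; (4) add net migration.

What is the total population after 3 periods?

Period 1.
Births: 17400 × 0.525 = 9135
20–39: 12600 × 0.962 = 12121
40+: 17400 × 0.951 + 14800 × 0.303 = 16547 + 4484 = 21031
Net migration: 20–39 − 480 → 11641; 40+ − 110 → 20921
Population now: 0–19=9135, 20–39=11641, 40+=20921
Period 2.
Births: 11641 × 0.525 = 6112
20–39: 9135 × 0.962 = 8788
40+: 11641 × 0.951 + 20921 × 0.303 = 11071 + 6339 = 17410
Net migration: 20–39 − 480 → 8308; 40+ − 110 → 17300
Population now: 0–19=6112, 20–39=8308, 40+=17300
Period 3.
Births: 8308 × 0.525 = 4362
20–39: 6112 × 0.962 = 5880
40+: 8308 × 0.951 + 17300 × 0.303 = 7901 + 5242 = 13143
Net migration: 20–39 − 480 → 5400; 40+ − 110 → 13033
Population now: 0–19=4362, 20–39=5400, 40+=13033
Total after period 3: 4362 + 5400 + 13033 = 22795

22795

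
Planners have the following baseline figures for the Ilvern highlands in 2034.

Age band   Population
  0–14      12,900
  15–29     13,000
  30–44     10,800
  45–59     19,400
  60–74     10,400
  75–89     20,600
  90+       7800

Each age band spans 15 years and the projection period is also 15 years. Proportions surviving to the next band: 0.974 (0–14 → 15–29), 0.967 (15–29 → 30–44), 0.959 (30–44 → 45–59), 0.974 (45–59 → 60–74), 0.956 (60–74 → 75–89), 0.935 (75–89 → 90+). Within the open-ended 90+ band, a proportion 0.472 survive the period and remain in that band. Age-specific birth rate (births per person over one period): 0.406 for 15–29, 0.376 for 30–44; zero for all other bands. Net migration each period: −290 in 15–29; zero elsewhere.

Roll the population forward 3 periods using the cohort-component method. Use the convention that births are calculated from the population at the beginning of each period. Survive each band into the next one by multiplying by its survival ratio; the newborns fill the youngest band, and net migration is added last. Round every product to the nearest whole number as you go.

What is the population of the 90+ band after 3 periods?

— Period 1 —
Births: 13000 * 0.406 = 5278, 10800 * 0.376 = 4061 → total 9339
15–29: 12900 * 0.974 = 12565
30–44: 13000 * 0.967 = 12571
45–59: 10800 * 0.959 = 10357
60–74: 19400 * 0.974 = 18896
75–89: 10400 * 0.956 = 9942
90+: 20600 * 0.935 + 7800 * 0.472 = 19261 + 3682 = 22943
Net migration: 15–29 − 290 → 12275
Population now: 0–14=9339, 15–29=12275, 30–44=12571, 45–59=10357, 60–74=18896, 75–89=9942, 90+=22943
— Period 2 —
Births: 12275 * 0.406 = 4984, 12571 * 0.376 = 4727 → total 9711
15–29: 9339 * 0.974 = 9096
30–44: 12275 * 0.967 = 11870
45–59: 12571 * 0.959 = 12056
60–74: 10357 * 0.974 = 10088
75–89: 18896 * 0.956 = 18065
90+: 9942 * 0.935 + 22943 * 0.472 = 9296 + 10829 = 20125
Net migration: 15–29 − 290 → 8806
Population now: 0–14=9711, 15–29=8806, 30–44=11870, 45–59=12056, 60–74=10088, 75–89=18065, 90+=20125
— Period 3 —
Births: 8806 * 0.406 = 3575, 11870 * 0.376 = 4463 → total 8038
15–29: 9711 * 0.974 = 9459
30–44: 8806 * 0.967 = 8515
45–59: 11870 * 0.959 = 11383
60–74: 12056 * 0.974 = 11743
75–89: 10088 * 0.956 = 9644
90+: 18065 * 0.935 + 20125 * 0.472 = 16891 + 9499 = 26390
Net migration: 15–29 − 290 → 9169
Population now: 0–14=8038, 15–29=9169, 30–44=8515, 45–59=11383, 60–74=11743, 75–89=9644, 90+=26390

26390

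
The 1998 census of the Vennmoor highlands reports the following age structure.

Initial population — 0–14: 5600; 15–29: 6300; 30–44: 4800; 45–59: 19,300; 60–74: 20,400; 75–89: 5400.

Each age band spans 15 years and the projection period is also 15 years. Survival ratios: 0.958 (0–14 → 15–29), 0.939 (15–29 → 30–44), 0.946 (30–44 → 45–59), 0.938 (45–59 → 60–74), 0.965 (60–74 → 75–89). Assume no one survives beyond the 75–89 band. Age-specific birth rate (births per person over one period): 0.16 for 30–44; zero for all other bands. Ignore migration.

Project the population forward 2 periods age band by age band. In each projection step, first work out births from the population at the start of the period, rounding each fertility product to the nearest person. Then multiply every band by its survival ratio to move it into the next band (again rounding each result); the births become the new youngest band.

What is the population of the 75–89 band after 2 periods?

Numbering the bands 1..6 from youngest to oldest:
— Period 1 —
Births: 4800 × 0.16 = 768
Band 2: 5600 × 0.958 = 5365
Band 3: 6300 × 0.939 = 5916
Band 4: 4800 × 0.946 = 4541
Band 5: 19300 × 0.938 = 18103
Band 6: 20400 × 0.965 = 19686
End of period: [768, 5365, 5916, 4541, 18103, 19686]
— Period 2 —
Births: 5916 × 0.16 = 947
Band 2: 768 × 0.958 = 736
Band 3: 5365 × 0.939 = 5038
Band 4: 5916 × 0.946 = 5597
Band 5: 4541 × 0.938 = 4259
Band 6: 18103 × 0.965 = 17469
End of period: [947, 736, 5038, 5597, 4259, 17469]

17469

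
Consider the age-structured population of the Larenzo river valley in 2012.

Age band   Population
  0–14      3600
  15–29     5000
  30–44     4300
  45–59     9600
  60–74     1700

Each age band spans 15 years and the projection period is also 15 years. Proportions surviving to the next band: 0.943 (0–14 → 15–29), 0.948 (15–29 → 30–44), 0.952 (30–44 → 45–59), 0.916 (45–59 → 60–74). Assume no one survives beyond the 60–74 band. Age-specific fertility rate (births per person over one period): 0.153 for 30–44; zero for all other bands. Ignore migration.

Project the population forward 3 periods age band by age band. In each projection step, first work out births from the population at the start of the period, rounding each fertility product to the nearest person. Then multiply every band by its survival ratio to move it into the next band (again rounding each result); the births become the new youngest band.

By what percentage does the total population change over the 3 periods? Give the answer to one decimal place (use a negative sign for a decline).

— Period 1 —
Births: 4300 × 0.153 = 658
15–29: 3600 × 0.943 = 3395
30–44: 5000 × 0.948 = 4740
45–59: 4300 × 0.952 = 4094
60–74: 9600 × 0.916 = 8794
End of period: [658, 3395, 4740, 4094, 8794]
— Period 2 —
Births: 4740 × 0.153 = 725
15–29: 658 × 0.943 = 620
30–44: 3395 × 0.948 = 3218
45–59: 4740 × 0.952 = 4512
60–74: 4094 × 0.916 = 3750
End of period: [725, 620, 3218, 4512, 3750]
— Period 3 —
Births: 3218 × 0.153 = 492
15–29: 725 × 0.943 = 684
30–44: 620 × 0.948 = 588
45–59: 3218 × 0.952 = 3064
60–74: 4512 × 0.916 = 4133
End of period: [492, 684, 588, 3064, 4133]
Total: 24200 → 8961; change = -15239; percentage change = -63.0%

-63.0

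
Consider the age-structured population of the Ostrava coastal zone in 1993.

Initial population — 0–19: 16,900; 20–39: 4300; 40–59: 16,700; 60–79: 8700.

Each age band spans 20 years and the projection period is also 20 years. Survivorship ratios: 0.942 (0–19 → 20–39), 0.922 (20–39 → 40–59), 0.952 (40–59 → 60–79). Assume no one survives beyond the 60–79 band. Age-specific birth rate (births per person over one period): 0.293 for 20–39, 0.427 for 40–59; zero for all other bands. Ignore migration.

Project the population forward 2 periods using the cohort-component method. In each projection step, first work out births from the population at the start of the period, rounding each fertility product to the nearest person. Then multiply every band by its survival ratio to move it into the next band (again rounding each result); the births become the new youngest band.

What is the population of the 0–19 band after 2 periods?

Period 1.
Births: 4300 × 0.293 = 1260, 16700 × 0.427 = 7131 → total 8391
20–39: 16900 × 0.942 = 15920
40–59: 4300 × 0.922 = 3965
60–79: 16700 × 0.952 = 15898
Population now: 0–19=8391, 20–39=15920, 40–59=3965, 60–79=15898
Period 2.
Births: 15920 × 0.293 = 4665, 3965 × 0.427 = 1693 → total 6358
20–39: 8391 × 0.942 = 7904
40–59: 15920 × 0.922 = 14678
60–79: 3965 × 0.952 = 3775
Population now: 0–19=6358, 20–39=7904, 40–59=14678, 60–79=3775

6358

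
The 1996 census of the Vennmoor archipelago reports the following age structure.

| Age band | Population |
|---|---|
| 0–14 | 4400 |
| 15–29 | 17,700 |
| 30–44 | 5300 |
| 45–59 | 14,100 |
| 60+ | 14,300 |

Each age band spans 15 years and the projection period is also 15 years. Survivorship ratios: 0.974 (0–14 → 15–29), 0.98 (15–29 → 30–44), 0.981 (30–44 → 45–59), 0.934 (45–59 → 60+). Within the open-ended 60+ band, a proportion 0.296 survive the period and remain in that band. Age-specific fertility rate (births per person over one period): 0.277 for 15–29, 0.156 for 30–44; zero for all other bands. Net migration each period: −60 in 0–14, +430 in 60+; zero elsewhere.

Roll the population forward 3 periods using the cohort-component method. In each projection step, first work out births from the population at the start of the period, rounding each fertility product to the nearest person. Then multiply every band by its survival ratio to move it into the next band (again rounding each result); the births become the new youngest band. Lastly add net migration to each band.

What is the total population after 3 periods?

(Bands numbered youngest = 1 to oldest = 5.)
Period 1.
Births: 17700 * 0.277 = 4903 ; 5300 * 0.156 = 827 → total 5730
Band 2: 4400 * 0.974 = 4286
Band 3: 17700 * 0.98 = 17346
Band 4: 5300 * 0.981 = 5199
Band 5: 14100 * 0.934 + 14300 * 0.296 = 13169 + 4233 = 17402
Net migration: Band 1 − 60 → 5670; Band 5 + 430 → 17832
Giving 5670 / 4286 / 17346 / 5199 / 17832.
Period 2.
Births: 4286 * 0.277 = 1187 ; 17346 * 0.156 = 2706 → total 3893
Band 2: 5670 * 0.974 = 5523
Band 3: 4286 * 0.98 = 4200
Band 4: 17346 * 0.981 = 17016
Band 5: 5199 * 0.934 + 17832 * 0.296 = 4856 + 5278 = 10134
Net migration: Band 1 − 60 → 3833; Band 5 + 430 → 10564
Giving 3833 / 5523 / 4200 / 17016 / 10564.
Period 3.
Births: 5523 * 0.277 = 1530 ; 4200 * 0.156 = 655 → total 2185
Band 2: 3833 * 0.974 = 3733
Band 3: 5523 * 0.98 = 5413
Band 4: 4200 * 0.981 = 4120
Band 5: 17016 * 0.934 + 10564 * 0.296 = 15893 + 3127 = 19020
Net migration: Band 1 − 60 → 2125; Band 5 + 430 → 19450
Giving 2125 / 3733 / 5413 / 4120 / 19450.
Total after period 3: 2125 + 3733 + 5413 + 4120 + 19450 = 34841

34841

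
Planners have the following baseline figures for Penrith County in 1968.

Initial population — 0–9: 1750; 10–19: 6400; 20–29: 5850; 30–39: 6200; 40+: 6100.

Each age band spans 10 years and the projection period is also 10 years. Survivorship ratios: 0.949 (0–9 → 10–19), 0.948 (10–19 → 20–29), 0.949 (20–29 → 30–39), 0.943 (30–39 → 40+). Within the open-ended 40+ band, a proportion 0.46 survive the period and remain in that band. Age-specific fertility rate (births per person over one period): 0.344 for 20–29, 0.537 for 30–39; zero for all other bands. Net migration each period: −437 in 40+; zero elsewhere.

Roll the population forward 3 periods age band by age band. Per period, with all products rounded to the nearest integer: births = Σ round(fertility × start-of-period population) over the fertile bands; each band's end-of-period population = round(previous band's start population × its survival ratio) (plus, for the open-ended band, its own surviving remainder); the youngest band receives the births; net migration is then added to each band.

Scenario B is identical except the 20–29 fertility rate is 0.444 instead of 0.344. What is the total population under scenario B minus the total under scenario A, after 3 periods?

1260

Period 1.
Births: 5850 × 0.344 = 2012, 6200 × 0.537 = 3329 → 5341
10–19: 1750 × 0.949 = 1661
20–29: 6400 × 0.948 = 6067
30–39: 5850 × 0.949 = 5552
40+: 6200 × 0.943 + 6100 × 0.46 = 5847 + 2806 = 8653
Net migration: 40+ − 437 → 8216
End of period: [5341, 1661, 6067, 5552, 8216]
Period 2.
Births: 6067 × 0.344 = 2087, 5552 × 0.537 = 2981 → 5068
10–19: 5341 × 0.949 = 5069
20–29: 1661 × 0.948 = 1575
30–39: 6067 × 0.949 = 5758
40+: 5552 × 0.943 + 8216 × 0.46 = 5236 + 3779 = 9015
Net migration: 40+ − 437 → 8578
End of period: [5068, 5069, 1575, 5758, 8578]
Period 3.
Births: 1575 × 0.344 = 542, 5758 × 0.537 = 3092 → 3634
10–19: 5068 × 0.949 = 4810
20–29: 5069 × 0.948 = 4805
30–39: 1575 × 0.949 = 1495
40+: 5758 × 0.943 + 8578 × 0.46 = 5430 + 3946 = 9376
Net migration: 40+ − 437 → 8939
End of period: [3634, 4810, 4805, 1495, 8939]
Scenario A total after 3 periods: 23683
Scenario B projection —
Period 1.
Births: 5850 × 0.444 = 2597, 6200 × 0.537 = 3329 → 5926
10–19: 1750 × 0.949 = 1661
20–29: 6400 × 0.948 = 6067
30–39: 5850 × 0.949 = 5552
40+: 6200 × 0.943 + 6100 × 0.46 = 5847 + 2806 = 8653
Net migration: 40+ − 437 → 8216
End of period: [5926, 1661, 6067, 5552, 8216]
Period 2.
Births: 6067 × 0.444 = 2694, 5552 × 0.537 = 2981 → 5675
10–19: 5926 × 0.949 = 5624
20–29: 1661 × 0.948 = 1575
30–39: 6067 × 0.949 = 5758
40+: 5552 × 0.943 + 8216 × 0.46 = 5236 + 3779 = 9015
Net migration: 40+ − 437 → 8578
End of period: [5675, 5624, 1575, 5758, 8578]
Period 3.
Births: 1575 × 0.444 = 699, 5758 × 0.537 = 3092 → 3791
10–19: 5675 × 0.949 = 5386
20–29: 5624 × 0.948 = 5332
30–39: 1575 × 0.949 = 1495
40+: 5758 × 0.943 + 8578 × 0.46 = 5430 + 3946 = 9376
Net migration: 40+ − 437 → 8939
End of period: [3791, 5386, 5332, 1495, 8939]
Scenario B total after 3 periods: 24943
Difference B − A = 24943 − 23683 = 1260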